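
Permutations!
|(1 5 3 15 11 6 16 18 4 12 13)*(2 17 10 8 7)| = |(1 5 3 15 11 6 16 18 4 12 13)(2 17 10 8 7)| = 55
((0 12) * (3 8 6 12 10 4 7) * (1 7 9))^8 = [6, 4, 2, 1, 0, 5, 3, 9, 7, 10, 12, 11, 8] = (0 6 3 1 4)(7 9 10 12 8)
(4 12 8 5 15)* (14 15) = (4 12 8 5 14 15) = [0, 1, 2, 3, 12, 14, 6, 7, 5, 9, 10, 11, 8, 13, 15, 4]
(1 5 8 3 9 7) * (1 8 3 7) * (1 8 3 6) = (1 5 6)(3 9 8 7) = [0, 5, 2, 9, 4, 6, 1, 3, 7, 8]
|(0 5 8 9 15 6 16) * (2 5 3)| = 9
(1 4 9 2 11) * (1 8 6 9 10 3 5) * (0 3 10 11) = [3, 4, 0, 5, 11, 1, 9, 7, 6, 2, 10, 8] = (0 3 5 1 4 11 8 6 9 2)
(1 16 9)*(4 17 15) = (1 16 9)(4 17 15) = [0, 16, 2, 3, 17, 5, 6, 7, 8, 1, 10, 11, 12, 13, 14, 4, 9, 15]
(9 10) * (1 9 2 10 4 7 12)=[0, 9, 10, 3, 7, 5, 6, 12, 8, 4, 2, 11, 1]=(1 9 4 7 12)(2 10)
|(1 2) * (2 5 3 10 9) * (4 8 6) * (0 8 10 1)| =|(0 8 6 4 10 9 2)(1 5 3)| =21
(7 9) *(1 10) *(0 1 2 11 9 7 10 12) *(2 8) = [1, 12, 11, 3, 4, 5, 6, 7, 2, 10, 8, 9, 0] = (0 1 12)(2 11 9 10 8)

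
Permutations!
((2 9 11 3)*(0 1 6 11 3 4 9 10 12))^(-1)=(0 12 10 2 3 9 4 11 6 1)=[12, 0, 3, 9, 11, 5, 1, 7, 8, 4, 2, 6, 10]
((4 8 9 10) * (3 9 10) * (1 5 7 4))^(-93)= (1 4)(3 9)(5 8)(7 10)= [0, 4, 2, 9, 1, 8, 6, 10, 5, 3, 7]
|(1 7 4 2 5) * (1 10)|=6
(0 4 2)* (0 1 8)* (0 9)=(0 4 2 1 8 9)=[4, 8, 1, 3, 2, 5, 6, 7, 9, 0]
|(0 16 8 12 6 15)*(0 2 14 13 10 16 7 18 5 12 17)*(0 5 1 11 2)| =16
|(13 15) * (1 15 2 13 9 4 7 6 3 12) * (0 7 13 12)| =|(0 7 6 3)(1 15 9 4 13 2 12)| =28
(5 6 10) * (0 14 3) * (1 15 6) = [14, 15, 2, 0, 4, 1, 10, 7, 8, 9, 5, 11, 12, 13, 3, 6] = (0 14 3)(1 15 6 10 5)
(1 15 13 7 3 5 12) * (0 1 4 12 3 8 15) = (0 1)(3 5)(4 12)(7 8 15 13) = [1, 0, 2, 5, 12, 3, 6, 8, 15, 9, 10, 11, 4, 7, 14, 13]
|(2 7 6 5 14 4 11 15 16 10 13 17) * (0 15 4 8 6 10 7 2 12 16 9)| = 12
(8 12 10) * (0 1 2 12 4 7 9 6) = (0 1 2 12 10 8 4 7 9 6) = [1, 2, 12, 3, 7, 5, 0, 9, 4, 6, 8, 11, 10]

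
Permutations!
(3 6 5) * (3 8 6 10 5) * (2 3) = (2 3 10 5 8 6) = [0, 1, 3, 10, 4, 8, 2, 7, 6, 9, 5]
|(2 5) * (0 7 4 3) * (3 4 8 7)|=2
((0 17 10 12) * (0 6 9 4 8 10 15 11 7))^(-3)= (0 15 7 17 11)(4 12)(6 8)(9 10)= [15, 1, 2, 3, 12, 5, 8, 17, 6, 10, 9, 0, 4, 13, 14, 7, 16, 11]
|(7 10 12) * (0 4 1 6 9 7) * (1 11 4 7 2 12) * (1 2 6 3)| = 10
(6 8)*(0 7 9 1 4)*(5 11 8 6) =(0 7 9 1 4)(5 11 8) =[7, 4, 2, 3, 0, 11, 6, 9, 5, 1, 10, 8]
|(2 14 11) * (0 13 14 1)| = |(0 13 14 11 2 1)| = 6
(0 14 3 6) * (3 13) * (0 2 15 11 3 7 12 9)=(0 14 13 7 12 9)(2 15 11 3 6)=[14, 1, 15, 6, 4, 5, 2, 12, 8, 0, 10, 3, 9, 7, 13, 11]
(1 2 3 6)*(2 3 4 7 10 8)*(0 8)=(0 8 2 4 7 10)(1 3 6)=[8, 3, 4, 6, 7, 5, 1, 10, 2, 9, 0]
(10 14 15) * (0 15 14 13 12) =(0 15 10 13 12) =[15, 1, 2, 3, 4, 5, 6, 7, 8, 9, 13, 11, 0, 12, 14, 10]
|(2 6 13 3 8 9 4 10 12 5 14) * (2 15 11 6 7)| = |(2 7)(3 8 9 4 10 12 5 14 15 11 6 13)| = 12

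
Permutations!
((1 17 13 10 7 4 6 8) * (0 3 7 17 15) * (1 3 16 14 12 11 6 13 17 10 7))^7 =[3, 6, 2, 11, 13, 5, 14, 4, 12, 9, 10, 16, 0, 7, 15, 8, 1, 17] =(17)(0 3 11 16 1 6 14 15 8 12)(4 13 7)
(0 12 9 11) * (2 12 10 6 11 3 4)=(0 10 6 11)(2 12 9 3 4)=[10, 1, 12, 4, 2, 5, 11, 7, 8, 3, 6, 0, 9]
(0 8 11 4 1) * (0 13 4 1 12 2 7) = (0 8 11 1 13 4 12 2 7) = [8, 13, 7, 3, 12, 5, 6, 0, 11, 9, 10, 1, 2, 4]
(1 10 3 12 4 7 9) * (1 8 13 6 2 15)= (1 10 3 12 4 7 9 8 13 6 2 15)= [0, 10, 15, 12, 7, 5, 2, 9, 13, 8, 3, 11, 4, 6, 14, 1]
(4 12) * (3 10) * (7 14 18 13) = (3 10)(4 12)(7 14 18 13) = [0, 1, 2, 10, 12, 5, 6, 14, 8, 9, 3, 11, 4, 7, 18, 15, 16, 17, 13]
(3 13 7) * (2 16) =[0, 1, 16, 13, 4, 5, 6, 3, 8, 9, 10, 11, 12, 7, 14, 15, 2] =(2 16)(3 13 7)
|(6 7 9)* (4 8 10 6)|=|(4 8 10 6 7 9)|=6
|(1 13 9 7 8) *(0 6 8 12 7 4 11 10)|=|(0 6 8 1 13 9 4 11 10)(7 12)|=18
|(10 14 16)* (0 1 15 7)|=12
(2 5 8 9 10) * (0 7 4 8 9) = (0 7 4 8)(2 5 9 10) = [7, 1, 5, 3, 8, 9, 6, 4, 0, 10, 2]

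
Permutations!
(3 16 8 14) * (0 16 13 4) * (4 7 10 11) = (0 16 8 14 3 13 7 10 11 4) = [16, 1, 2, 13, 0, 5, 6, 10, 14, 9, 11, 4, 12, 7, 3, 15, 8]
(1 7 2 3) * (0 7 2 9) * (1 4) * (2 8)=(0 7 9)(1 8 2 3 4)=[7, 8, 3, 4, 1, 5, 6, 9, 2, 0]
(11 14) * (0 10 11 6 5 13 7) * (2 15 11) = (0 10 2 15 11 14 6 5 13 7) = [10, 1, 15, 3, 4, 13, 5, 0, 8, 9, 2, 14, 12, 7, 6, 11]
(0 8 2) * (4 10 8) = (0 4 10 8 2) = [4, 1, 0, 3, 10, 5, 6, 7, 2, 9, 8]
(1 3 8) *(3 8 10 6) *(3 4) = (1 8)(3 10 6 4) = [0, 8, 2, 10, 3, 5, 4, 7, 1, 9, 6]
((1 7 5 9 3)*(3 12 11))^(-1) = (1 3 11 12 9 5 7) = [0, 3, 2, 11, 4, 7, 6, 1, 8, 5, 10, 12, 9]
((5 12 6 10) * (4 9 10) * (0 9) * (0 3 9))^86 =[0, 1, 2, 10, 9, 6, 3, 7, 8, 5, 12, 11, 4] =(3 10 12 4 9 5 6)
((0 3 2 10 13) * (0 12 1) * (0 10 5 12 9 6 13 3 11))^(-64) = [0, 3, 12, 5, 4, 1, 9, 7, 8, 13, 2, 11, 10, 6] = (1 3 5)(2 12 10)(6 9 13)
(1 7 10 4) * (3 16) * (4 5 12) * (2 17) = (1 7 10 5 12 4)(2 17)(3 16) = [0, 7, 17, 16, 1, 12, 6, 10, 8, 9, 5, 11, 4, 13, 14, 15, 3, 2]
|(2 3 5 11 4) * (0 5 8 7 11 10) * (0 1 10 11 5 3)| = |(0 3 8 7 5 11 4 2)(1 10)| = 8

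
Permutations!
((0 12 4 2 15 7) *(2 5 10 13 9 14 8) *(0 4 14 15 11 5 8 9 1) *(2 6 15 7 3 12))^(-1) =[1, 13, 0, 15, 7, 11, 8, 9, 4, 14, 5, 2, 3, 10, 12, 6] =(0 1 13 10 5 11 2)(3 15 6 8 4 7 9 14 12)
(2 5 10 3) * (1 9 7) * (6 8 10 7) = (1 9 6 8 10 3 2 5 7) = [0, 9, 5, 2, 4, 7, 8, 1, 10, 6, 3]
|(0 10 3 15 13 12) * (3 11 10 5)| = 6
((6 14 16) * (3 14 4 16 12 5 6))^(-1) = (3 16 4 6 5 12 14) = [0, 1, 2, 16, 6, 12, 5, 7, 8, 9, 10, 11, 14, 13, 3, 15, 4]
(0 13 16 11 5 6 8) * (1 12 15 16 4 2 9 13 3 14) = (0 3 14 1 12 15 16 11 5 6 8)(2 9 13 4) = [3, 12, 9, 14, 2, 6, 8, 7, 0, 13, 10, 5, 15, 4, 1, 16, 11]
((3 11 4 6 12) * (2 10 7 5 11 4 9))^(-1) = (2 9 11 5 7 10)(3 12 6 4) = [0, 1, 9, 12, 3, 7, 4, 10, 8, 11, 2, 5, 6]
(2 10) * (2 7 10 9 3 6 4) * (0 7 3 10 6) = (0 7 6 4 2 9 10 3) = [7, 1, 9, 0, 2, 5, 4, 6, 8, 10, 3]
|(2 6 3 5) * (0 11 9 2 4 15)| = |(0 11 9 2 6 3 5 4 15)| = 9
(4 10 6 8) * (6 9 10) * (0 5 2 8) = (0 5 2 8 4 6)(9 10) = [5, 1, 8, 3, 6, 2, 0, 7, 4, 10, 9]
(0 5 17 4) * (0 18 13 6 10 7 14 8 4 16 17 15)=(0 5 15)(4 18 13 6 10 7 14 8)(16 17)=[5, 1, 2, 3, 18, 15, 10, 14, 4, 9, 7, 11, 12, 6, 8, 0, 17, 16, 13]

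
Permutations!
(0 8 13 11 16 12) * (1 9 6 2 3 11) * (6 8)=(0 6 2 3 11 16 12)(1 9 8 13)=[6, 9, 3, 11, 4, 5, 2, 7, 13, 8, 10, 16, 0, 1, 14, 15, 12]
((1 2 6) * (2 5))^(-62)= (1 2)(5 6)= [0, 2, 1, 3, 4, 6, 5]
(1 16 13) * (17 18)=(1 16 13)(17 18)=[0, 16, 2, 3, 4, 5, 6, 7, 8, 9, 10, 11, 12, 1, 14, 15, 13, 18, 17]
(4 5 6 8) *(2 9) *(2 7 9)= (4 5 6 8)(7 9)= [0, 1, 2, 3, 5, 6, 8, 9, 4, 7]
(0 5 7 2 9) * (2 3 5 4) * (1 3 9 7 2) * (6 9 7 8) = (0 4 1 3 5 2 8 6 9) = [4, 3, 8, 5, 1, 2, 9, 7, 6, 0]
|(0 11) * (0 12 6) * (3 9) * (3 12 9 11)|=6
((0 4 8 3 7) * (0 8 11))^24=(11)=[0, 1, 2, 3, 4, 5, 6, 7, 8, 9, 10, 11]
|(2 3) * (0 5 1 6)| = |(0 5 1 6)(2 3)| = 4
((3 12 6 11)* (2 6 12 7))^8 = (12)(2 3 6 7 11) = [0, 1, 3, 6, 4, 5, 7, 11, 8, 9, 10, 2, 12]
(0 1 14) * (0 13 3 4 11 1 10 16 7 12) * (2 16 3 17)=(0 10 3 4 11 1 14 13 17 2 16 7 12)=[10, 14, 16, 4, 11, 5, 6, 12, 8, 9, 3, 1, 0, 17, 13, 15, 7, 2]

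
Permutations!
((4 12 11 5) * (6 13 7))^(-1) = (4 5 11 12)(6 7 13) = [0, 1, 2, 3, 5, 11, 7, 13, 8, 9, 10, 12, 4, 6]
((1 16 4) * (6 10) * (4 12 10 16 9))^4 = [0, 9, 2, 3, 1, 5, 6, 7, 8, 4, 10, 11, 12, 13, 14, 15, 16] = (16)(1 9 4)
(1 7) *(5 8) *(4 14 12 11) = [0, 7, 2, 3, 14, 8, 6, 1, 5, 9, 10, 4, 11, 13, 12] = (1 7)(4 14 12 11)(5 8)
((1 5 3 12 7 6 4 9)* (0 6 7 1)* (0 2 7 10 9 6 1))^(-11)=[12, 0, 7, 5, 6, 1, 4, 10, 8, 2, 9, 11, 3]=(0 12 3 5 1)(2 7 10 9)(4 6)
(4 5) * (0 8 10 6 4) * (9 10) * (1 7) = [8, 7, 2, 3, 5, 0, 4, 1, 9, 10, 6] = (0 8 9 10 6 4 5)(1 7)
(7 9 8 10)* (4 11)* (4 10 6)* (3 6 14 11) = [0, 1, 2, 6, 3, 5, 4, 9, 14, 8, 7, 10, 12, 13, 11] = (3 6 4)(7 9 8 14 11 10)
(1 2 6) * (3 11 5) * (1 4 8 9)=(1 2 6 4 8 9)(3 11 5)=[0, 2, 6, 11, 8, 3, 4, 7, 9, 1, 10, 5]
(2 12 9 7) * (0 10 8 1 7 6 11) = (0 10 8 1 7 2 12 9 6 11) = [10, 7, 12, 3, 4, 5, 11, 2, 1, 6, 8, 0, 9]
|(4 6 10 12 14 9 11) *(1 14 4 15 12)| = |(1 14 9 11 15 12 4 6 10)| = 9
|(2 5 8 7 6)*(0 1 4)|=|(0 1 4)(2 5 8 7 6)|=15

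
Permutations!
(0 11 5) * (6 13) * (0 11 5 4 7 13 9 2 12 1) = (0 5 11 4 7 13 6 9 2 12 1) = [5, 0, 12, 3, 7, 11, 9, 13, 8, 2, 10, 4, 1, 6]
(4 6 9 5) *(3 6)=[0, 1, 2, 6, 3, 4, 9, 7, 8, 5]=(3 6 9 5 4)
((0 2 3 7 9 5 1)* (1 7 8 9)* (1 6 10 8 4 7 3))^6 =(3 9 10 7)(4 5 8 6) =[0, 1, 2, 9, 5, 8, 4, 3, 6, 10, 7]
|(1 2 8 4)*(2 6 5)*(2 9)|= |(1 6 5 9 2 8 4)|= 7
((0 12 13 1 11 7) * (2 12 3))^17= (0 3 2 12 13 1 11 7)= [3, 11, 12, 2, 4, 5, 6, 0, 8, 9, 10, 7, 13, 1]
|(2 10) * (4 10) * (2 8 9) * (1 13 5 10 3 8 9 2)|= 20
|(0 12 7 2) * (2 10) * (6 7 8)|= |(0 12 8 6 7 10 2)|= 7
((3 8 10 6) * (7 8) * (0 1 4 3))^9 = (0 1 4 3 7 8 10 6) = [1, 4, 2, 7, 3, 5, 0, 8, 10, 9, 6]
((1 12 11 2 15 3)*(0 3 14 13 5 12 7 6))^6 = (0 3 1 7 6)(2 11 12 5 13 14 15) = [3, 7, 11, 1, 4, 13, 0, 6, 8, 9, 10, 12, 5, 14, 15, 2]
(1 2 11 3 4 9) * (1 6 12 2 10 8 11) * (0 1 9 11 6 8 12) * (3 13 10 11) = (0 1 11 13 10 12 2 9 8 6)(3 4) = [1, 11, 9, 4, 3, 5, 0, 7, 6, 8, 12, 13, 2, 10]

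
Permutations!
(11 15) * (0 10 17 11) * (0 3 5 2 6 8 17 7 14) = (0 10 7 14)(2 6 8 17 11 15 3 5) = [10, 1, 6, 5, 4, 2, 8, 14, 17, 9, 7, 15, 12, 13, 0, 3, 16, 11]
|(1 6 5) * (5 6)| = |(6)(1 5)| = 2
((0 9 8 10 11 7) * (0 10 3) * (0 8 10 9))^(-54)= [0, 1, 2, 3, 4, 5, 6, 10, 8, 11, 7, 9]= (7 10)(9 11)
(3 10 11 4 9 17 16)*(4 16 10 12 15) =(3 12 15 4 9 17 10 11 16) =[0, 1, 2, 12, 9, 5, 6, 7, 8, 17, 11, 16, 15, 13, 14, 4, 3, 10]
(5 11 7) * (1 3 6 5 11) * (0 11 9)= (0 11 7 9)(1 3 6 5)= [11, 3, 2, 6, 4, 1, 5, 9, 8, 0, 10, 7]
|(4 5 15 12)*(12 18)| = |(4 5 15 18 12)| = 5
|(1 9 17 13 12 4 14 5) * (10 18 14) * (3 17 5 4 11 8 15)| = |(1 9 5)(3 17 13 12 11 8 15)(4 10 18 14)| = 84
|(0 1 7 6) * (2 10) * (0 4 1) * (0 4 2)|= 7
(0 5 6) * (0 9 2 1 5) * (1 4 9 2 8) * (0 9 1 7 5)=[9, 0, 4, 3, 1, 6, 2, 5, 7, 8]=(0 9 8 7 5 6 2 4 1)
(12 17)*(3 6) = [0, 1, 2, 6, 4, 5, 3, 7, 8, 9, 10, 11, 17, 13, 14, 15, 16, 12] = (3 6)(12 17)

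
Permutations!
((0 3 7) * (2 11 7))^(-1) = [7, 1, 3, 0, 4, 5, 6, 11, 8, 9, 10, 2] = (0 7 11 2 3)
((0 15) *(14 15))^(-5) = [14, 1, 2, 3, 4, 5, 6, 7, 8, 9, 10, 11, 12, 13, 15, 0] = (0 14 15)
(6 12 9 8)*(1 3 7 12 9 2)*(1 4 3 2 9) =(1 2 4 3 7 12 9 8 6) =[0, 2, 4, 7, 3, 5, 1, 12, 6, 8, 10, 11, 9]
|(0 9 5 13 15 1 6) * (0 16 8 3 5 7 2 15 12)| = 13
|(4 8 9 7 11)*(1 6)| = |(1 6)(4 8 9 7 11)| = 10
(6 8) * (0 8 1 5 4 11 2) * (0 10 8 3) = (0 3)(1 5 4 11 2 10 8 6) = [3, 5, 10, 0, 11, 4, 1, 7, 6, 9, 8, 2]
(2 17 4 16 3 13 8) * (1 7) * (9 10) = (1 7)(2 17 4 16 3 13 8)(9 10) = [0, 7, 17, 13, 16, 5, 6, 1, 2, 10, 9, 11, 12, 8, 14, 15, 3, 4]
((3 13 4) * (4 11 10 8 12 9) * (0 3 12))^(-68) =(0 10 13)(3 8 11)(4 12 9) =[10, 1, 2, 8, 12, 5, 6, 7, 11, 4, 13, 3, 9, 0]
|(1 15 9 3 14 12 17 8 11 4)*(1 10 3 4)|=|(1 15 9 4 10 3 14 12 17 8 11)|=11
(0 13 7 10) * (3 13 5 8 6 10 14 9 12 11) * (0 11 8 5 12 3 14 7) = (0 12 8 6 10 11 14 9 3 13) = [12, 1, 2, 13, 4, 5, 10, 7, 6, 3, 11, 14, 8, 0, 9]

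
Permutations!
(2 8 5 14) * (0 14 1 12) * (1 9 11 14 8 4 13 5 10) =(0 8 10 1 12)(2 4 13 5 9 11 14) =[8, 12, 4, 3, 13, 9, 6, 7, 10, 11, 1, 14, 0, 5, 2]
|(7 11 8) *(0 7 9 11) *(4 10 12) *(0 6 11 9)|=15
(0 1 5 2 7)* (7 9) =(0 1 5 2 9 7) =[1, 5, 9, 3, 4, 2, 6, 0, 8, 7]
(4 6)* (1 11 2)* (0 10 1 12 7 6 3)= [10, 11, 12, 0, 3, 5, 4, 6, 8, 9, 1, 2, 7]= (0 10 1 11 2 12 7 6 4 3)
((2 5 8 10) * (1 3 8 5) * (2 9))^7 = (1 3 8 10 9 2) = [0, 3, 1, 8, 4, 5, 6, 7, 10, 2, 9]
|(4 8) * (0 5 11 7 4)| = |(0 5 11 7 4 8)| = 6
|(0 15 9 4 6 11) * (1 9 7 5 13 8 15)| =|(0 1 9 4 6 11)(5 13 8 15 7)| =30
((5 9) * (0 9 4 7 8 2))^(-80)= (0 7 9 8 5 2 4)= [7, 1, 4, 3, 0, 2, 6, 9, 5, 8]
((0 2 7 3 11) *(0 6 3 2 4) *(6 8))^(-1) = [4, 1, 7, 6, 0, 5, 8, 2, 11, 9, 10, 3] = (0 4)(2 7)(3 6 8 11)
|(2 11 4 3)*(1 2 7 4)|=3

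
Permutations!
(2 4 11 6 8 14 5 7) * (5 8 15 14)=(2 4 11 6 15 14 8 5 7)=[0, 1, 4, 3, 11, 7, 15, 2, 5, 9, 10, 6, 12, 13, 8, 14]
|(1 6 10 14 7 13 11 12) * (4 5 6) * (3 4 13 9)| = |(1 13 11 12)(3 4 5 6 10 14 7 9)| = 8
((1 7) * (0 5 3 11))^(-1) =[11, 7, 2, 5, 4, 0, 6, 1, 8, 9, 10, 3] =(0 11 3 5)(1 7)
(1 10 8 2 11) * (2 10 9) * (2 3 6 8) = (1 9 3 6 8 10 2 11) = [0, 9, 11, 6, 4, 5, 8, 7, 10, 3, 2, 1]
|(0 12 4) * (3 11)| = 6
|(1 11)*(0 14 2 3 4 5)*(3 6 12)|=8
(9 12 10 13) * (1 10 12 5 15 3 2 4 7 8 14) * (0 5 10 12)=(0 5 15 3 2 4 7 8 14 1 12)(9 10 13)=[5, 12, 4, 2, 7, 15, 6, 8, 14, 10, 13, 11, 0, 9, 1, 3]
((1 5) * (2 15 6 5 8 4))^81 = [0, 15, 1, 3, 5, 2, 4, 7, 6, 9, 10, 11, 12, 13, 14, 8] = (1 15 8 6 4 5 2)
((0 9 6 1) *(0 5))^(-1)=(0 5 1 6 9)=[5, 6, 2, 3, 4, 1, 9, 7, 8, 0]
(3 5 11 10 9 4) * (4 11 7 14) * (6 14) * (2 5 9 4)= (2 5 7 6 14)(3 9 11 10 4)= [0, 1, 5, 9, 3, 7, 14, 6, 8, 11, 4, 10, 12, 13, 2]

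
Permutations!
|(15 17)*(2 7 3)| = 6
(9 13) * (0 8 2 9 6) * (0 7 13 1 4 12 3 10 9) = (0 8 2)(1 4 12 3 10 9)(6 7 13) = [8, 4, 0, 10, 12, 5, 7, 13, 2, 1, 9, 11, 3, 6]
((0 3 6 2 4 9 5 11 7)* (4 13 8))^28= [4, 1, 11, 9, 3, 2, 5, 8, 0, 6, 10, 13, 12, 7]= (0 4 3 9 6 5 2 11 13 7 8)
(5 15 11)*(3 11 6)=(3 11 5 15 6)=[0, 1, 2, 11, 4, 15, 3, 7, 8, 9, 10, 5, 12, 13, 14, 6]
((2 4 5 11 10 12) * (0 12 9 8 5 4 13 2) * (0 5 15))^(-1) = (0 15 8 9 10 11 5 12)(2 13) = [15, 1, 13, 3, 4, 12, 6, 7, 9, 10, 11, 5, 0, 2, 14, 8]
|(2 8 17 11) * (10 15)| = |(2 8 17 11)(10 15)| = 4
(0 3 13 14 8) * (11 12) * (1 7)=(0 3 13 14 8)(1 7)(11 12)=[3, 7, 2, 13, 4, 5, 6, 1, 0, 9, 10, 12, 11, 14, 8]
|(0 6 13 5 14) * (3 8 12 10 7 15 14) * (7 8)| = |(0 6 13 5 3 7 15 14)(8 12 10)| = 24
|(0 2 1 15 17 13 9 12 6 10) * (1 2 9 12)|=|(0 9 1 15 17 13 12 6 10)|=9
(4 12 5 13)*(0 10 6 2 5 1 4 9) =(0 10 6 2 5 13 9)(1 4 12) =[10, 4, 5, 3, 12, 13, 2, 7, 8, 0, 6, 11, 1, 9]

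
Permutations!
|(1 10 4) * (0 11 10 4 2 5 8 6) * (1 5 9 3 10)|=28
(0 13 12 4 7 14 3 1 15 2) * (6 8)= [13, 15, 0, 1, 7, 5, 8, 14, 6, 9, 10, 11, 4, 12, 3, 2]= (0 13 12 4 7 14 3 1 15 2)(6 8)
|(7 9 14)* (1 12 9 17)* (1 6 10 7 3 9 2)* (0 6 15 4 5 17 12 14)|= |(0 6 10 7 12 2 1 14 3 9)(4 5 17 15)|= 20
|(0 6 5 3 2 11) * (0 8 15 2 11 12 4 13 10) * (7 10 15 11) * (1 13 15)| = |(0 6 5 3 7 10)(1 13)(2 12 4 15)(8 11)| = 12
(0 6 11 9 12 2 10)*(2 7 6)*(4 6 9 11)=(0 2 10)(4 6)(7 9 12)=[2, 1, 10, 3, 6, 5, 4, 9, 8, 12, 0, 11, 7]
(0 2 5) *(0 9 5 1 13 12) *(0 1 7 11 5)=(0 2 7 11 5 9)(1 13 12)=[2, 13, 7, 3, 4, 9, 6, 11, 8, 0, 10, 5, 1, 12]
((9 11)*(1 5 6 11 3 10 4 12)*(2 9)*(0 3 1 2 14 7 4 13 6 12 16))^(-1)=(0 16 4 7 14 11 6 13 10 3)(1 9 2 12 5)=[16, 9, 12, 0, 7, 1, 13, 14, 8, 2, 3, 6, 5, 10, 11, 15, 4]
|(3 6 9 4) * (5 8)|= 4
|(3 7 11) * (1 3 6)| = 5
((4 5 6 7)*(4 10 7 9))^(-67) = (4 5 6 9)(7 10) = [0, 1, 2, 3, 5, 6, 9, 10, 8, 4, 7]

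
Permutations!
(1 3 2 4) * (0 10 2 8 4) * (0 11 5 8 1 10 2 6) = (0 2 11 5 8 4 10 6)(1 3) = [2, 3, 11, 1, 10, 8, 0, 7, 4, 9, 6, 5]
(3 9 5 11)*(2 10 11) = [0, 1, 10, 9, 4, 2, 6, 7, 8, 5, 11, 3] = (2 10 11 3 9 5)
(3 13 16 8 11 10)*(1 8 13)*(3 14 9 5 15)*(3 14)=(1 8 11 10 3)(5 15 14 9)(13 16)=[0, 8, 2, 1, 4, 15, 6, 7, 11, 5, 3, 10, 12, 16, 9, 14, 13]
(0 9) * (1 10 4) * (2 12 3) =(0 9)(1 10 4)(2 12 3) =[9, 10, 12, 2, 1, 5, 6, 7, 8, 0, 4, 11, 3]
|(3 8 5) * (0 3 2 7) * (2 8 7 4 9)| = |(0 3 7)(2 4 9)(5 8)| = 6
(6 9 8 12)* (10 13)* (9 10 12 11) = [0, 1, 2, 3, 4, 5, 10, 7, 11, 8, 13, 9, 6, 12] = (6 10 13 12)(8 11 9)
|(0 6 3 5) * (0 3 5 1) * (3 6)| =6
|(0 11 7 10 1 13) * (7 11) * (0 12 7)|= |(1 13 12 7 10)|= 5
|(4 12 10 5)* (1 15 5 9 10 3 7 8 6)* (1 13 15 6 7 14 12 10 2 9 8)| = |(1 6 13 15 5 4 10 8 7)(2 9)(3 14 12)| = 18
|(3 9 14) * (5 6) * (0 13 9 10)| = |(0 13 9 14 3 10)(5 6)| = 6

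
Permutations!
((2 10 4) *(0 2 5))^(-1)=(0 5 4 10 2)=[5, 1, 0, 3, 10, 4, 6, 7, 8, 9, 2]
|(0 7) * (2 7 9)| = 4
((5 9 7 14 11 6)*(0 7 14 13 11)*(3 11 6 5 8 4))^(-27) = (0 3 7 11 13 5 6 9 8 14 4) = [3, 1, 2, 7, 0, 6, 9, 11, 14, 8, 10, 13, 12, 5, 4]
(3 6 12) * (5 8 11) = (3 6 12)(5 8 11) = [0, 1, 2, 6, 4, 8, 12, 7, 11, 9, 10, 5, 3]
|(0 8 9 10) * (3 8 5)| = 6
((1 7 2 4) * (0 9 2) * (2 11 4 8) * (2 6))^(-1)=(0 7 1 4 11 9)(2 6 8)=[7, 4, 6, 3, 11, 5, 8, 1, 2, 0, 10, 9]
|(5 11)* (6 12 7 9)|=4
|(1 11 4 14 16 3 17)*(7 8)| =|(1 11 4 14 16 3 17)(7 8)| =14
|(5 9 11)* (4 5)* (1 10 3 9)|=7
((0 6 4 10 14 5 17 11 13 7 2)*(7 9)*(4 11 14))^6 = (17)(0 2 7 9 13 11 6) = [2, 1, 7, 3, 4, 5, 0, 9, 8, 13, 10, 6, 12, 11, 14, 15, 16, 17]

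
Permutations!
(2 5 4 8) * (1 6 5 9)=(1 6 5 4 8 2 9)=[0, 6, 9, 3, 8, 4, 5, 7, 2, 1]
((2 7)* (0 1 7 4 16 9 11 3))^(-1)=[3, 0, 7, 11, 2, 5, 6, 1, 8, 16, 10, 9, 12, 13, 14, 15, 4]=(0 3 11 9 16 4 2 7 1)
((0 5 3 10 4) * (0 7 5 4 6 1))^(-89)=(0 1 6 10 3 5 7 4)=[1, 6, 2, 5, 0, 7, 10, 4, 8, 9, 3]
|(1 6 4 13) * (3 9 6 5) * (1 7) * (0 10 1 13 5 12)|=|(0 10 1 12)(3 9 6 4 5)(7 13)|=20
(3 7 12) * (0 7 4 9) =(0 7 12 3 4 9) =[7, 1, 2, 4, 9, 5, 6, 12, 8, 0, 10, 11, 3]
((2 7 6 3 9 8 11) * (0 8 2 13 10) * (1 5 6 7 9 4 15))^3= (0 13 8 10 11)(1 3)(2 9)(4 5)(6 15)= [13, 3, 9, 1, 5, 4, 15, 7, 10, 2, 11, 0, 12, 8, 14, 6]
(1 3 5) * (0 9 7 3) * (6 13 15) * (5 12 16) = (0 9 7 3 12 16 5 1)(6 13 15) = [9, 0, 2, 12, 4, 1, 13, 3, 8, 7, 10, 11, 16, 15, 14, 6, 5]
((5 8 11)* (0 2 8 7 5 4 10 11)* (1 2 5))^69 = [1, 0, 5, 3, 4, 2, 6, 8, 7, 9, 10, 11] = (11)(0 1)(2 5)(7 8)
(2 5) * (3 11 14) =(2 5)(3 11 14) =[0, 1, 5, 11, 4, 2, 6, 7, 8, 9, 10, 14, 12, 13, 3]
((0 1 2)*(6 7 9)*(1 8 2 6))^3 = (1 9 7 6) = [0, 9, 2, 3, 4, 5, 1, 6, 8, 7]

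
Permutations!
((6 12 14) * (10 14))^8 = [0, 1, 2, 3, 4, 5, 6, 7, 8, 9, 10, 11, 12, 13, 14] = (14)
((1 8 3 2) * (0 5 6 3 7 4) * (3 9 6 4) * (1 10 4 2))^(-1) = (0 4 10 2 5)(1 3 7 8)(6 9) = [4, 3, 5, 7, 10, 0, 9, 8, 1, 6, 2]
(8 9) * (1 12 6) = (1 12 6)(8 9) = [0, 12, 2, 3, 4, 5, 1, 7, 9, 8, 10, 11, 6]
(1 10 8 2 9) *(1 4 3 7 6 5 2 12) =(1 10 8 12)(2 9 4 3 7 6 5) =[0, 10, 9, 7, 3, 2, 5, 6, 12, 4, 8, 11, 1]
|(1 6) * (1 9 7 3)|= |(1 6 9 7 3)|= 5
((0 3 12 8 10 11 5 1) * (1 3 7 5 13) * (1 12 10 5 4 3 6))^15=[3, 4, 2, 13, 11, 0, 7, 10, 1, 9, 12, 8, 6, 5]=(0 3 13 5)(1 4 11 8)(6 7 10 12)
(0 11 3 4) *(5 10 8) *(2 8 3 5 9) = (0 11 5 10 3 4)(2 8 9) = [11, 1, 8, 4, 0, 10, 6, 7, 9, 2, 3, 5]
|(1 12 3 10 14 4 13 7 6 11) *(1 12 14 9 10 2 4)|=8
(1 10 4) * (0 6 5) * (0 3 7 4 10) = (10)(0 6 5 3 7 4 1) = [6, 0, 2, 7, 1, 3, 5, 4, 8, 9, 10]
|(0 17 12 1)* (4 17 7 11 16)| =8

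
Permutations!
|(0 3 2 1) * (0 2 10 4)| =4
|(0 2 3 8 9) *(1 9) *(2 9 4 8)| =|(0 9)(1 4 8)(2 3)| =6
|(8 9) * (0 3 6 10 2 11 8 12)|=9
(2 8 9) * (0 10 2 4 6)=(0 10 2 8 9 4 6)=[10, 1, 8, 3, 6, 5, 0, 7, 9, 4, 2]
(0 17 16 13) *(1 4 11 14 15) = [17, 4, 2, 3, 11, 5, 6, 7, 8, 9, 10, 14, 12, 0, 15, 1, 13, 16] = (0 17 16 13)(1 4 11 14 15)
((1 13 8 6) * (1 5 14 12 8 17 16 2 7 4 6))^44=(1 5 2)(4 17 12)(6 16 8)(7 13 14)=[0, 5, 1, 3, 17, 2, 16, 13, 6, 9, 10, 11, 4, 14, 7, 15, 8, 12]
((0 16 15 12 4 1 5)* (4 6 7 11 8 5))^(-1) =(0 5 8 11 7 6 12 15 16)(1 4) =[5, 4, 2, 3, 1, 8, 12, 6, 11, 9, 10, 7, 15, 13, 14, 16, 0]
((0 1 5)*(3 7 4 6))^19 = (0 1 5)(3 6 4 7) = [1, 5, 2, 6, 7, 0, 4, 3]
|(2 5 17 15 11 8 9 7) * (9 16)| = 9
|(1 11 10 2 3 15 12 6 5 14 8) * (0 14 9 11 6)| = |(0 14 8 1 6 5 9 11 10 2 3 15 12)| = 13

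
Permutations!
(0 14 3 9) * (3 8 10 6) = (0 14 8 10 6 3 9) = [14, 1, 2, 9, 4, 5, 3, 7, 10, 0, 6, 11, 12, 13, 8]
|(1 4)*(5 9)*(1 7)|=|(1 4 7)(5 9)|=6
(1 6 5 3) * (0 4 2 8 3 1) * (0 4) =(1 6 5)(2 8 3 4) =[0, 6, 8, 4, 2, 1, 5, 7, 3]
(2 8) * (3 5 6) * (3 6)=(2 8)(3 5)=[0, 1, 8, 5, 4, 3, 6, 7, 2]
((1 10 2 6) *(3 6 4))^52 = (1 3 2)(4 10 6) = [0, 3, 1, 2, 10, 5, 4, 7, 8, 9, 6]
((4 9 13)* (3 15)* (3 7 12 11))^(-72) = (3 12 15 11 7) = [0, 1, 2, 12, 4, 5, 6, 3, 8, 9, 10, 7, 15, 13, 14, 11]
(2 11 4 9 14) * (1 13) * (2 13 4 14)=(1 4 9 2 11 14 13)=[0, 4, 11, 3, 9, 5, 6, 7, 8, 2, 10, 14, 12, 1, 13]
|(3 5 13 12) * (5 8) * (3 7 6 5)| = |(3 8)(5 13 12 7 6)| = 10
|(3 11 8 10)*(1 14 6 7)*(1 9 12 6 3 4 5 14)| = |(3 11 8 10 4 5 14)(6 7 9 12)| = 28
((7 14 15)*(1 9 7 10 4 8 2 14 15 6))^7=(1 2 10 9 14 4 7 6 8 15)=[0, 2, 10, 3, 7, 5, 8, 6, 15, 14, 9, 11, 12, 13, 4, 1]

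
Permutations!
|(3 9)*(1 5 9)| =|(1 5 9 3)| =4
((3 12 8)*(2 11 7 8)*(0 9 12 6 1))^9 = (0 1 6 3 8 7 11 2 12 9) = [1, 6, 12, 8, 4, 5, 3, 11, 7, 0, 10, 2, 9]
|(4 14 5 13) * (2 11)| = |(2 11)(4 14 5 13)| = 4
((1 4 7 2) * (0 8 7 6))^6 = [6, 2, 7, 3, 1, 5, 4, 8, 0] = (0 6 4 1 2 7 8)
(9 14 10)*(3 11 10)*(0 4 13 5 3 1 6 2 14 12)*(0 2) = (0 4 13 5 3 11 10 9 12 2 14 1 6) = [4, 6, 14, 11, 13, 3, 0, 7, 8, 12, 9, 10, 2, 5, 1]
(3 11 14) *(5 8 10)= (3 11 14)(5 8 10)= [0, 1, 2, 11, 4, 8, 6, 7, 10, 9, 5, 14, 12, 13, 3]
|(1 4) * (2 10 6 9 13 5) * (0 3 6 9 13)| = 8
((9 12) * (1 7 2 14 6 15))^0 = [0, 1, 2, 3, 4, 5, 6, 7, 8, 9, 10, 11, 12, 13, 14, 15] = (15)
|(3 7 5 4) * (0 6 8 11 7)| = 8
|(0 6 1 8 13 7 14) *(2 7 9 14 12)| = |(0 6 1 8 13 9 14)(2 7 12)| = 21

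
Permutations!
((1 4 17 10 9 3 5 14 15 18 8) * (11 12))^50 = [0, 5, 2, 1, 14, 4, 6, 7, 3, 8, 18, 11, 12, 13, 17, 10, 16, 15, 9] = (1 5 4 14 17 15 10 18 9 8 3)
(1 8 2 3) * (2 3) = (1 8 3) = [0, 8, 2, 1, 4, 5, 6, 7, 3]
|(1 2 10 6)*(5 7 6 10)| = 5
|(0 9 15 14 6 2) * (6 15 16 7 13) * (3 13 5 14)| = |(0 9 16 7 5 14 15 3 13 6 2)| = 11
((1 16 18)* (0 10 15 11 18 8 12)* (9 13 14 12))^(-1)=(0 12 14 13 9 8 16 1 18 11 15 10)=[12, 18, 2, 3, 4, 5, 6, 7, 16, 8, 0, 15, 14, 9, 13, 10, 1, 17, 11]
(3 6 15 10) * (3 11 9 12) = (3 6 15 10 11 9 12) = [0, 1, 2, 6, 4, 5, 15, 7, 8, 12, 11, 9, 3, 13, 14, 10]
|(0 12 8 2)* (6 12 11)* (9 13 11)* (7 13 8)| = 20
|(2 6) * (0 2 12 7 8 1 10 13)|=|(0 2 6 12 7 8 1 10 13)|=9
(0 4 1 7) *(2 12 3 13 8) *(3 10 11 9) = (0 4 1 7)(2 12 10 11 9 3 13 8) = [4, 7, 12, 13, 1, 5, 6, 0, 2, 3, 11, 9, 10, 8]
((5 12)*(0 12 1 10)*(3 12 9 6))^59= (0 3 1 9 12 10 6 5)= [3, 9, 2, 1, 4, 0, 5, 7, 8, 12, 6, 11, 10]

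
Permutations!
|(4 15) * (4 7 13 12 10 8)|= 7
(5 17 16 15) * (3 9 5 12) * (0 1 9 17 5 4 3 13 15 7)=[1, 9, 2, 17, 3, 5, 6, 0, 8, 4, 10, 11, 13, 15, 14, 12, 7, 16]=(0 1 9 4 3 17 16 7)(12 13 15)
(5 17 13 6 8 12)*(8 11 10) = (5 17 13 6 11 10 8 12) = [0, 1, 2, 3, 4, 17, 11, 7, 12, 9, 8, 10, 5, 6, 14, 15, 16, 13]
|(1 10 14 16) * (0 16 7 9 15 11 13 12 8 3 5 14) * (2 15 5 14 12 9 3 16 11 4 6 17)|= 30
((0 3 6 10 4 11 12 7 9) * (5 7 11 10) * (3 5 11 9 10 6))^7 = (0 12 6 10 5 9 11 4 7) = [12, 1, 2, 3, 7, 9, 10, 0, 8, 11, 5, 4, 6]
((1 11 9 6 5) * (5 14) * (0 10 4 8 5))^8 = (0 6 11 5 4)(1 8 10 14 9) = [6, 8, 2, 3, 0, 4, 11, 7, 10, 1, 14, 5, 12, 13, 9]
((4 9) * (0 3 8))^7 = (0 3 8)(4 9) = [3, 1, 2, 8, 9, 5, 6, 7, 0, 4]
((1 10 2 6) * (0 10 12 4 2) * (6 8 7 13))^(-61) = (0 10)(1 2 13 12 8 6 4 7) = [10, 2, 13, 3, 7, 5, 4, 1, 6, 9, 0, 11, 8, 12]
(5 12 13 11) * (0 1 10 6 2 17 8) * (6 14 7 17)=(0 1 10 14 7 17 8)(2 6)(5 12 13 11)=[1, 10, 6, 3, 4, 12, 2, 17, 0, 9, 14, 5, 13, 11, 7, 15, 16, 8]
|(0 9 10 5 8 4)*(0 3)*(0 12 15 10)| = |(0 9)(3 12 15 10 5 8 4)| = 14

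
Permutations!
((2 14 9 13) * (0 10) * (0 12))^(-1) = (0 12 10)(2 13 9 14) = [12, 1, 13, 3, 4, 5, 6, 7, 8, 14, 0, 11, 10, 9, 2]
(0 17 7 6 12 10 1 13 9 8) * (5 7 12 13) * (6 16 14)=(0 17 12 10 1 5 7 16 14 6 13 9 8)=[17, 5, 2, 3, 4, 7, 13, 16, 0, 8, 1, 11, 10, 9, 6, 15, 14, 12]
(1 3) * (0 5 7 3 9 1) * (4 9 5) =(0 4 9 1 5 7 3) =[4, 5, 2, 0, 9, 7, 6, 3, 8, 1]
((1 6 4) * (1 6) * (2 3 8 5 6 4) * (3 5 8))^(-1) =(8)(2 6 5) =[0, 1, 6, 3, 4, 2, 5, 7, 8]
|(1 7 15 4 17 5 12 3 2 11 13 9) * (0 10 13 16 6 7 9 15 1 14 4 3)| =17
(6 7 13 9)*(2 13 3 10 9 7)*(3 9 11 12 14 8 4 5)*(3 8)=(2 13 7 9 6)(3 10 11 12 14)(4 5 8)=[0, 1, 13, 10, 5, 8, 2, 9, 4, 6, 11, 12, 14, 7, 3]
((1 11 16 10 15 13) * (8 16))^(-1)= (1 13 15 10 16 8 11)= [0, 13, 2, 3, 4, 5, 6, 7, 11, 9, 16, 1, 12, 15, 14, 10, 8]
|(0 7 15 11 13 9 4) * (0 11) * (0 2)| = |(0 7 15 2)(4 11 13 9)| = 4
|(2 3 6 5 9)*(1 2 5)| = 4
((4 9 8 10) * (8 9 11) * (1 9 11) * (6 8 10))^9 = [0, 4, 2, 3, 10, 5, 8, 7, 6, 1, 11, 9] = (1 4 10 11 9)(6 8)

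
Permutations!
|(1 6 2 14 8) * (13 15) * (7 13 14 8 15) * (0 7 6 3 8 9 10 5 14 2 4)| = |(0 7 13 6 4)(1 3 8)(2 9 10 5 14 15)| = 30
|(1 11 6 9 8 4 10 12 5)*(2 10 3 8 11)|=|(1 2 10 12 5)(3 8 4)(6 9 11)|=15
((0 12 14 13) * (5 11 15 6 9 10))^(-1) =[13, 1, 2, 3, 4, 10, 15, 7, 8, 6, 9, 5, 0, 14, 12, 11] =(0 13 14 12)(5 10 9 6 15 11)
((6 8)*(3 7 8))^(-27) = (3 7 8 6) = [0, 1, 2, 7, 4, 5, 3, 8, 6]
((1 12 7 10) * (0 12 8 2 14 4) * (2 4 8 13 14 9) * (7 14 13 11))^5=(14)(1 11 7 10)(2 9)=[0, 11, 9, 3, 4, 5, 6, 10, 8, 2, 1, 7, 12, 13, 14]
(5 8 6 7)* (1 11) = (1 11)(5 8 6 7) = [0, 11, 2, 3, 4, 8, 7, 5, 6, 9, 10, 1]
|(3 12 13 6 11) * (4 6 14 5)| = 8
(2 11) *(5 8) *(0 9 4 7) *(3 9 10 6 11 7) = [10, 1, 7, 9, 3, 8, 11, 0, 5, 4, 6, 2] = (0 10 6 11 2 7)(3 9 4)(5 8)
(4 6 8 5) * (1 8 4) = [0, 8, 2, 3, 6, 1, 4, 7, 5] = (1 8 5)(4 6)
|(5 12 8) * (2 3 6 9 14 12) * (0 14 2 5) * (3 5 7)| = 12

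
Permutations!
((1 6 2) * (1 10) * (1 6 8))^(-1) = (1 8)(2 6 10) = [0, 8, 6, 3, 4, 5, 10, 7, 1, 9, 2]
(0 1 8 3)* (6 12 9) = (0 1 8 3)(6 12 9) = [1, 8, 2, 0, 4, 5, 12, 7, 3, 6, 10, 11, 9]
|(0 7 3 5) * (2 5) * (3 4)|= |(0 7 4 3 2 5)|= 6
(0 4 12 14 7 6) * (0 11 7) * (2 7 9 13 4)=(0 2 7 6 11 9 13 4 12 14)=[2, 1, 7, 3, 12, 5, 11, 6, 8, 13, 10, 9, 14, 4, 0]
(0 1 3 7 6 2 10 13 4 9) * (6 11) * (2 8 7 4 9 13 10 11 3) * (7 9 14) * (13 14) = (0 1 2 11 6 8 9)(3 4 14 7) = [1, 2, 11, 4, 14, 5, 8, 3, 9, 0, 10, 6, 12, 13, 7]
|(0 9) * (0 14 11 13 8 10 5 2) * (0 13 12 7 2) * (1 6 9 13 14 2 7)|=|(0 13 8 10 5)(1 6 9 2 14 11 12)|=35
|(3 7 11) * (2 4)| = 6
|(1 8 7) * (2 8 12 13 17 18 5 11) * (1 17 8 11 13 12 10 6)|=6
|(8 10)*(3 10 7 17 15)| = |(3 10 8 7 17 15)| = 6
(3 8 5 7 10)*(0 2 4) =[2, 1, 4, 8, 0, 7, 6, 10, 5, 9, 3] =(0 2 4)(3 8 5 7 10)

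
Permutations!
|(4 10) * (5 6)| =2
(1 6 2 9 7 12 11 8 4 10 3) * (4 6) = (1 4 10 3)(2 9 7 12 11 8 6) = [0, 4, 9, 1, 10, 5, 2, 12, 6, 7, 3, 8, 11]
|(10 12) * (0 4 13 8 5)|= |(0 4 13 8 5)(10 12)|= 10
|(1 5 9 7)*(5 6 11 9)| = 5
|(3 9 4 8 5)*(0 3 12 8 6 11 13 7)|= 24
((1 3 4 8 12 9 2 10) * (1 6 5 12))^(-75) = (1 3 4 8)(2 5)(6 9)(10 12) = [0, 3, 5, 4, 8, 2, 9, 7, 1, 6, 12, 11, 10]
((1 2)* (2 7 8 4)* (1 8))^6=(8)=[0, 1, 2, 3, 4, 5, 6, 7, 8]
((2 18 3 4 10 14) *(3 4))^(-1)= (2 14 10 4 18)= [0, 1, 14, 3, 18, 5, 6, 7, 8, 9, 4, 11, 12, 13, 10, 15, 16, 17, 2]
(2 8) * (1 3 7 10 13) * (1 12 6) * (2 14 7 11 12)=[0, 3, 8, 11, 4, 5, 1, 10, 14, 9, 13, 12, 6, 2, 7]=(1 3 11 12 6)(2 8 14 7 10 13)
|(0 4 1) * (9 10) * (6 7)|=6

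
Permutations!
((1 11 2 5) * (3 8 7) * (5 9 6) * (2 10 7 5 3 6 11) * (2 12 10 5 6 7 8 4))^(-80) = (1 9 3 10 5 2 6 12 11 4 8) = [0, 9, 6, 10, 8, 2, 12, 7, 1, 3, 5, 4, 11]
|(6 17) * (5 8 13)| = |(5 8 13)(6 17)| = 6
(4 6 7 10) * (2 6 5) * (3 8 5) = (2 6 7 10 4 3 8 5) = [0, 1, 6, 8, 3, 2, 7, 10, 5, 9, 4]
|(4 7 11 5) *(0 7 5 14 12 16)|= 6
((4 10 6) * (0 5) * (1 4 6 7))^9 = (0 5)(1 4 10 7) = [5, 4, 2, 3, 10, 0, 6, 1, 8, 9, 7]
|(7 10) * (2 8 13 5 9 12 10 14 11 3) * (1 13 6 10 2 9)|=30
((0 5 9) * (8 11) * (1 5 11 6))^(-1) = (0 9 5 1 6 8 11) = [9, 6, 2, 3, 4, 1, 8, 7, 11, 5, 10, 0]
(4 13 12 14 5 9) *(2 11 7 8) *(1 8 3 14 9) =[0, 8, 11, 14, 13, 1, 6, 3, 2, 4, 10, 7, 9, 12, 5] =(1 8 2 11 7 3 14 5)(4 13 12 9)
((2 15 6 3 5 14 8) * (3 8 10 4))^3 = [0, 1, 8, 10, 14, 4, 15, 7, 6, 9, 5, 11, 12, 13, 3, 2] = (2 8 6 15)(3 10 5 4 14)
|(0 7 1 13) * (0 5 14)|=|(0 7 1 13 5 14)|=6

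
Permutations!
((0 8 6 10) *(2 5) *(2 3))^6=(0 6)(8 10)=[6, 1, 2, 3, 4, 5, 0, 7, 10, 9, 8]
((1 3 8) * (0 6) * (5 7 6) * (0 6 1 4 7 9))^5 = [9, 1, 2, 3, 4, 0, 6, 7, 8, 5] = (0 9 5)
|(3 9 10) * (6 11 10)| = |(3 9 6 11 10)| = 5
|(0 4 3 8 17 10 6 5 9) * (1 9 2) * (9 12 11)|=13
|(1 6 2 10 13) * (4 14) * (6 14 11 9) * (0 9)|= 10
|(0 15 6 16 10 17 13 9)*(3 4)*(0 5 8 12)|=|(0 15 6 16 10 17 13 9 5 8 12)(3 4)|=22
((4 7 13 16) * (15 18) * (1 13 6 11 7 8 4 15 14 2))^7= (18)(4 8)(6 11 7)= [0, 1, 2, 3, 8, 5, 11, 6, 4, 9, 10, 7, 12, 13, 14, 15, 16, 17, 18]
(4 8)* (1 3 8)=[0, 3, 2, 8, 1, 5, 6, 7, 4]=(1 3 8 4)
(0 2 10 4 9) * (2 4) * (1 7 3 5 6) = [4, 7, 10, 5, 9, 6, 1, 3, 8, 0, 2] = (0 4 9)(1 7 3 5 6)(2 10)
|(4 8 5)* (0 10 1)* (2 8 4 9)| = 12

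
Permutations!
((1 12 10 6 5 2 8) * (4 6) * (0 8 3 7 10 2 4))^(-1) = (0 10 7 3 2 12 1 8)(4 5 6) = [10, 8, 12, 2, 5, 6, 4, 3, 0, 9, 7, 11, 1]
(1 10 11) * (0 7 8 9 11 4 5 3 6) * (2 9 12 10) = (0 7 8 12 10 4 5 3 6)(1 2 9 11) = [7, 2, 9, 6, 5, 3, 0, 8, 12, 11, 4, 1, 10]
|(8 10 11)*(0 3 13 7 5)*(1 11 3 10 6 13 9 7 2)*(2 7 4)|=13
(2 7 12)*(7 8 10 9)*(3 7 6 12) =(2 8 10 9 6 12)(3 7) =[0, 1, 8, 7, 4, 5, 12, 3, 10, 6, 9, 11, 2]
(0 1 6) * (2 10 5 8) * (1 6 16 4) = (0 6)(1 16 4)(2 10 5 8) = [6, 16, 10, 3, 1, 8, 0, 7, 2, 9, 5, 11, 12, 13, 14, 15, 4]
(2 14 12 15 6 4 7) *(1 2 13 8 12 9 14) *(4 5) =(1 2)(4 7 13 8 12 15 6 5)(9 14) =[0, 2, 1, 3, 7, 4, 5, 13, 12, 14, 10, 11, 15, 8, 9, 6]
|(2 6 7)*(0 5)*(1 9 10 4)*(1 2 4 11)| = |(0 5)(1 9 10 11)(2 6 7 4)| = 4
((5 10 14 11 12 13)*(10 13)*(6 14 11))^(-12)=(14)=[0, 1, 2, 3, 4, 5, 6, 7, 8, 9, 10, 11, 12, 13, 14]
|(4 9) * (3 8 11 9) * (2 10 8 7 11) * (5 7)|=|(2 10 8)(3 5 7 11 9 4)|=6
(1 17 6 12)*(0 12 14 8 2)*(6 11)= (0 12 1 17 11 6 14 8 2)= [12, 17, 0, 3, 4, 5, 14, 7, 2, 9, 10, 6, 1, 13, 8, 15, 16, 11]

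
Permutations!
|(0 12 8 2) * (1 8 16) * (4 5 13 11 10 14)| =6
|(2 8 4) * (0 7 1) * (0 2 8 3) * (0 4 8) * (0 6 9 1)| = 6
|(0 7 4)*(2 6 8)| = |(0 7 4)(2 6 8)| = 3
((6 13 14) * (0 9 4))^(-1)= [4, 1, 2, 3, 9, 5, 14, 7, 8, 0, 10, 11, 12, 6, 13]= (0 4 9)(6 14 13)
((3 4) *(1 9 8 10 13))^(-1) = (1 13 10 8 9)(3 4) = [0, 13, 2, 4, 3, 5, 6, 7, 9, 1, 8, 11, 12, 10]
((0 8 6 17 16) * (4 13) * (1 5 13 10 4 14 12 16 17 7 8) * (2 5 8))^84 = (17)(0 13 6 16 5 8 12 2 1 14 7) = [13, 14, 1, 3, 4, 8, 16, 0, 12, 9, 10, 11, 2, 6, 7, 15, 5, 17]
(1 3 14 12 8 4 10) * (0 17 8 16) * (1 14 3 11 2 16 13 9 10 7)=(0 17 8 4 7 1 11 2 16)(9 10 14 12 13)=[17, 11, 16, 3, 7, 5, 6, 1, 4, 10, 14, 2, 13, 9, 12, 15, 0, 8]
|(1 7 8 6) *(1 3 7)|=4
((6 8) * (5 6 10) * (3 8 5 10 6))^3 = (10)(3 5 6 8) = [0, 1, 2, 5, 4, 6, 8, 7, 3, 9, 10]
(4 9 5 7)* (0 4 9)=(0 4)(5 7 9)=[4, 1, 2, 3, 0, 7, 6, 9, 8, 5]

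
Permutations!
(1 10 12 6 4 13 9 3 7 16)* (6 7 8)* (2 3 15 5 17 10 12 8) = (1 12 7 16)(2 3)(4 13 9 15 5 17 10 8 6) = [0, 12, 3, 2, 13, 17, 4, 16, 6, 15, 8, 11, 7, 9, 14, 5, 1, 10]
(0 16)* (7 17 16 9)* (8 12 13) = (0 9 7 17 16)(8 12 13) = [9, 1, 2, 3, 4, 5, 6, 17, 12, 7, 10, 11, 13, 8, 14, 15, 0, 16]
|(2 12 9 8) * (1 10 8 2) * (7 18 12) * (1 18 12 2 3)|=9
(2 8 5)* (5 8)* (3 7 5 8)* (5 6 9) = (2 8 3 7 6 9 5) = [0, 1, 8, 7, 4, 2, 9, 6, 3, 5]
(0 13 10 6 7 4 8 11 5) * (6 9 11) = (0 13 10 9 11 5)(4 8 6 7) = [13, 1, 2, 3, 8, 0, 7, 4, 6, 11, 9, 5, 12, 10]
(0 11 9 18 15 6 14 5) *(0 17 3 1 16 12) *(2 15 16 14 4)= (0 11 9 18 16 12)(1 14 5 17 3)(2 15 6 4)= [11, 14, 15, 1, 2, 17, 4, 7, 8, 18, 10, 9, 0, 13, 5, 6, 12, 3, 16]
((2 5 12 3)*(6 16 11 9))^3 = (2 3 12 5)(6 9 11 16) = [0, 1, 3, 12, 4, 2, 9, 7, 8, 11, 10, 16, 5, 13, 14, 15, 6]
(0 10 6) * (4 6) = [10, 1, 2, 3, 6, 5, 0, 7, 8, 9, 4] = (0 10 4 6)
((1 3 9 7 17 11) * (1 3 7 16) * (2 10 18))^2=(1 17 3 16 7 11 9)(2 18 10)=[0, 17, 18, 16, 4, 5, 6, 11, 8, 1, 2, 9, 12, 13, 14, 15, 7, 3, 10]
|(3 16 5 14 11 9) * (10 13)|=|(3 16 5 14 11 9)(10 13)|=6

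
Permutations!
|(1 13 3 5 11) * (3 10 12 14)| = |(1 13 10 12 14 3 5 11)| = 8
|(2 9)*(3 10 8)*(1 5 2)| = 12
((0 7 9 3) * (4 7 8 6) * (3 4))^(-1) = [3, 1, 2, 6, 9, 5, 8, 4, 0, 7] = (0 3 6 8)(4 9 7)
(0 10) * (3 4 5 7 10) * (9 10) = (0 3 4 5 7 9 10) = [3, 1, 2, 4, 5, 7, 6, 9, 8, 10, 0]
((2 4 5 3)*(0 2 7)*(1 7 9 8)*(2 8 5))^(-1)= (0 7 1 8)(2 4)(3 5 9)= [7, 8, 4, 5, 2, 9, 6, 1, 0, 3]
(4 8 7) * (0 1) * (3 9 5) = [1, 0, 2, 9, 8, 3, 6, 4, 7, 5] = (0 1)(3 9 5)(4 8 7)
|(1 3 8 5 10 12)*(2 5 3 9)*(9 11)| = 14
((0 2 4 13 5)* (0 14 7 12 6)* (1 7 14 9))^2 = (14)(0 4 5 1 12)(2 13 9 7 6) = [4, 12, 13, 3, 5, 1, 2, 6, 8, 7, 10, 11, 0, 9, 14]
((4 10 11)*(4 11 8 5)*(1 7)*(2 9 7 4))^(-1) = (11)(1 7 9 2 5 8 10 4) = [0, 7, 5, 3, 1, 8, 6, 9, 10, 2, 4, 11]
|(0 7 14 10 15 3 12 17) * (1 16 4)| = 24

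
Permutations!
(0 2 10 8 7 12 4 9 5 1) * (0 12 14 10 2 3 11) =(0 3 11)(1 12 4 9 5)(7 14 10 8) =[3, 12, 2, 11, 9, 1, 6, 14, 7, 5, 8, 0, 4, 13, 10]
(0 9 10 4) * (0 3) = (0 9 10 4 3) = [9, 1, 2, 0, 3, 5, 6, 7, 8, 10, 4]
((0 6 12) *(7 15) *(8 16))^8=(16)(0 12 6)=[12, 1, 2, 3, 4, 5, 0, 7, 8, 9, 10, 11, 6, 13, 14, 15, 16]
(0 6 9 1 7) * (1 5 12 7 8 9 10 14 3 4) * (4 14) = (0 6 10 4 1 8 9 5 12 7)(3 14) = [6, 8, 2, 14, 1, 12, 10, 0, 9, 5, 4, 11, 7, 13, 3]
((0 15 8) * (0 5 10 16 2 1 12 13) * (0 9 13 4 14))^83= [2, 8, 15, 3, 10, 4, 6, 7, 12, 13, 14, 11, 5, 9, 16, 1, 0]= (0 2 15 1 8 12 5 4 10 14 16)(9 13)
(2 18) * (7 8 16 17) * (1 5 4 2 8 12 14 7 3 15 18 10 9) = (1 5 4 2 10 9)(3 15 18 8 16 17)(7 12 14) = [0, 5, 10, 15, 2, 4, 6, 12, 16, 1, 9, 11, 14, 13, 7, 18, 17, 3, 8]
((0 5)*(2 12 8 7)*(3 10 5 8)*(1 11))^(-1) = [5, 11, 7, 12, 4, 10, 6, 8, 0, 9, 3, 1, 2] = (0 5 10 3 12 2 7 8)(1 11)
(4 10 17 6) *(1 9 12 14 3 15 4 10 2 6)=(1 9 12 14 3 15 4 2 6 10 17)=[0, 9, 6, 15, 2, 5, 10, 7, 8, 12, 17, 11, 14, 13, 3, 4, 16, 1]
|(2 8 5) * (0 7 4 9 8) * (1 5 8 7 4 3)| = |(0 4 9 7 3 1 5 2)| = 8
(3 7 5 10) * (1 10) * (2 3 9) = [0, 10, 3, 7, 4, 1, 6, 5, 8, 2, 9] = (1 10 9 2 3 7 5)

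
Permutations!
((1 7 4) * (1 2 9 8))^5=(1 8 9 2 4 7)=[0, 8, 4, 3, 7, 5, 6, 1, 9, 2]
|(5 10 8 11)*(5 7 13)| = 6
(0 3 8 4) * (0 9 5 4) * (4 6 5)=(0 3 8)(4 9)(5 6)=[3, 1, 2, 8, 9, 6, 5, 7, 0, 4]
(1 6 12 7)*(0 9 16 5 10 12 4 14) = (0 9 16 5 10 12 7 1 6 4 14) = [9, 6, 2, 3, 14, 10, 4, 1, 8, 16, 12, 11, 7, 13, 0, 15, 5]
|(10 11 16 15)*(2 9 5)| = 12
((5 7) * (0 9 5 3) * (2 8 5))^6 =(0 3 7 5 8 2 9) =[3, 1, 9, 7, 4, 8, 6, 5, 2, 0]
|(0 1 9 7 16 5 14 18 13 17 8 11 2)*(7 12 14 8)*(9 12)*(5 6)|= 14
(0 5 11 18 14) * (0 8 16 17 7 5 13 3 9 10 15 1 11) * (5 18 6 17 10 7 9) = (0 13 3 5)(1 11 6 17 9 7 18 14 8 16 10 15) = [13, 11, 2, 5, 4, 0, 17, 18, 16, 7, 15, 6, 12, 3, 8, 1, 10, 9, 14]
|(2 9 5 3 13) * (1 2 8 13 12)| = 6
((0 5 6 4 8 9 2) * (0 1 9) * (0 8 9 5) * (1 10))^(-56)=[0, 1, 2, 3, 4, 5, 6, 7, 8, 9, 10]=(10)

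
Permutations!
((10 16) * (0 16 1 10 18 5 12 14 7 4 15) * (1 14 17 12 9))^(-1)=(0 15 4 7 14 10 1 9 5 18 16)(12 17)=[15, 9, 2, 3, 7, 18, 6, 14, 8, 5, 1, 11, 17, 13, 10, 4, 0, 12, 16]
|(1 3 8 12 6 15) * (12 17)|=7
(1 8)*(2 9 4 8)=[0, 2, 9, 3, 8, 5, 6, 7, 1, 4]=(1 2 9 4 8)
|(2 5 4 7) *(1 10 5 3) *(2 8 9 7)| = 6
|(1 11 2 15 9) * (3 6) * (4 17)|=|(1 11 2 15 9)(3 6)(4 17)|=10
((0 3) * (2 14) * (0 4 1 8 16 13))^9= (0 4 8 13 3 1 16)(2 14)= [4, 16, 14, 1, 8, 5, 6, 7, 13, 9, 10, 11, 12, 3, 2, 15, 0]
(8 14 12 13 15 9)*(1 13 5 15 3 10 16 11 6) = [0, 13, 2, 10, 4, 15, 1, 7, 14, 8, 16, 6, 5, 3, 12, 9, 11] = (1 13 3 10 16 11 6)(5 15 9 8 14 12)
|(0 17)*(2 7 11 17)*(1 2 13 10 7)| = |(0 13 10 7 11 17)(1 2)| = 6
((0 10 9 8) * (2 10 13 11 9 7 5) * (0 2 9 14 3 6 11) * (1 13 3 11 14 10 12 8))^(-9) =[6, 0, 2, 14, 4, 1, 11, 9, 8, 13, 5, 7, 12, 3, 10] =(0 6 11 7 9 13 3 14 10 5 1)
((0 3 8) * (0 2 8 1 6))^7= [6, 3, 8, 0, 4, 5, 1, 7, 2]= (0 6 1 3)(2 8)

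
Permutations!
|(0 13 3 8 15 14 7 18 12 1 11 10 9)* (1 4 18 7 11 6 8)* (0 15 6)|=60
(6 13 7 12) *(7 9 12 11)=(6 13 9 12)(7 11)=[0, 1, 2, 3, 4, 5, 13, 11, 8, 12, 10, 7, 6, 9]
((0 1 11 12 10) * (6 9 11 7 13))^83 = (0 7 6 11 10 1 13 9 12) = [7, 13, 2, 3, 4, 5, 11, 6, 8, 12, 1, 10, 0, 9]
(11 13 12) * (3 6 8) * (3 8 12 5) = (3 6 12 11 13 5) = [0, 1, 2, 6, 4, 3, 12, 7, 8, 9, 10, 13, 11, 5]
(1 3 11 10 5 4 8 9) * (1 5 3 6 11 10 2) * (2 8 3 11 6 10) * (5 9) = [0, 10, 1, 2, 3, 4, 6, 7, 5, 9, 11, 8] = (1 10 11 8 5 4 3 2)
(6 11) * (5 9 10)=(5 9 10)(6 11)=[0, 1, 2, 3, 4, 9, 11, 7, 8, 10, 5, 6]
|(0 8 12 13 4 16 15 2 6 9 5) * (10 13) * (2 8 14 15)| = 13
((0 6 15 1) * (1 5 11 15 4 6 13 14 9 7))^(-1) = (0 1 7 9 14 13)(4 6)(5 15 11) = [1, 7, 2, 3, 6, 15, 4, 9, 8, 14, 10, 5, 12, 0, 13, 11]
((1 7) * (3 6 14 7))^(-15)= (14)= [0, 1, 2, 3, 4, 5, 6, 7, 8, 9, 10, 11, 12, 13, 14]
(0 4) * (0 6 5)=(0 4 6 5)=[4, 1, 2, 3, 6, 0, 5]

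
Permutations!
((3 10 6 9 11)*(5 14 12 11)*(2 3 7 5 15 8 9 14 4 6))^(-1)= (2 10 3)(4 5 7 11 12 14 6)(8 15 9)= [0, 1, 10, 2, 5, 7, 4, 11, 15, 8, 3, 12, 14, 13, 6, 9]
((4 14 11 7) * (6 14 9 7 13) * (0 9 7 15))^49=(0 9 15)(4 7)(6 14 11 13)=[9, 1, 2, 3, 7, 5, 14, 4, 8, 15, 10, 13, 12, 6, 11, 0]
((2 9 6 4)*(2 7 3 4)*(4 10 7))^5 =(2 6 9)(3 7 10) =[0, 1, 6, 7, 4, 5, 9, 10, 8, 2, 3]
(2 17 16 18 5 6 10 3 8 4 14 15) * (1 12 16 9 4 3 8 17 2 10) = [0, 12, 2, 17, 14, 6, 1, 7, 3, 4, 8, 11, 16, 13, 15, 10, 18, 9, 5] = (1 12 16 18 5 6)(3 17 9 4 14 15 10 8)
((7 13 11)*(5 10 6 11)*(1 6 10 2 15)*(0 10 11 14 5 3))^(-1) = (0 3 13 7 11 10)(1 15 2 5 14 6) = [3, 15, 5, 13, 4, 14, 1, 11, 8, 9, 0, 10, 12, 7, 6, 2]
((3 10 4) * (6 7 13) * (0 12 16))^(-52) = (0 16 12)(3 4 10)(6 13 7) = [16, 1, 2, 4, 10, 5, 13, 6, 8, 9, 3, 11, 0, 7, 14, 15, 12]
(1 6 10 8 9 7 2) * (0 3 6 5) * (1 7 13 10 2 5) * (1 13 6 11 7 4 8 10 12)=(0 3 11 7 5)(1 13 12)(2 4 8 9 6)=[3, 13, 4, 11, 8, 0, 2, 5, 9, 6, 10, 7, 1, 12]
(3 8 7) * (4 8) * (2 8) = (2 8 7 3 4) = [0, 1, 8, 4, 2, 5, 6, 3, 7]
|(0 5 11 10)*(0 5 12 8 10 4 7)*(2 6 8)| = |(0 12 2 6 8 10 5 11 4 7)| = 10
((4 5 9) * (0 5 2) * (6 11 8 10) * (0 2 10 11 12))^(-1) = (0 12 6 10 4 9 5)(8 11) = [12, 1, 2, 3, 9, 0, 10, 7, 11, 5, 4, 8, 6]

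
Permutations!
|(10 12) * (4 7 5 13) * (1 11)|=|(1 11)(4 7 5 13)(10 12)|=4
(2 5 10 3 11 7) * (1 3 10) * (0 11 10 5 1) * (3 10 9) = (0 11 7 2 1 10 5)(3 9) = [11, 10, 1, 9, 4, 0, 6, 2, 8, 3, 5, 7]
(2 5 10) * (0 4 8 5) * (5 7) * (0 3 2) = (0 4 8 7 5 10)(2 3) = [4, 1, 3, 2, 8, 10, 6, 5, 7, 9, 0]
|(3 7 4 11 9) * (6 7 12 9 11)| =3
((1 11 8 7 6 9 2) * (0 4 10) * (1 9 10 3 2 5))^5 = [5, 10, 8, 11, 1, 6, 2, 3, 4, 7, 9, 0] = (0 5 6 2 8 4 1 10 9 7 3 11)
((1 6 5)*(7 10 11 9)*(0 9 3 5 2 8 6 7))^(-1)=(0 9)(1 5 3 11 10 7)(2 6 8)=[9, 5, 6, 11, 4, 3, 8, 1, 2, 0, 7, 10]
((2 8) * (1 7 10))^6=(10)=[0, 1, 2, 3, 4, 5, 6, 7, 8, 9, 10]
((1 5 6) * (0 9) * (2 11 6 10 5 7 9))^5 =(0 7 6 2 9 1 11)(5 10) =[7, 11, 9, 3, 4, 10, 2, 6, 8, 1, 5, 0]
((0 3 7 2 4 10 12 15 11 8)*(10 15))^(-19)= (0 15 7 8 4 3 11 2)(10 12)= [15, 1, 0, 11, 3, 5, 6, 8, 4, 9, 12, 2, 10, 13, 14, 7]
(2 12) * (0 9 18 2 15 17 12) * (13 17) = (0 9 18 2)(12 15 13 17) = [9, 1, 0, 3, 4, 5, 6, 7, 8, 18, 10, 11, 15, 17, 14, 13, 16, 12, 2]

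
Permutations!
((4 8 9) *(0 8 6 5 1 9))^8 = (1 6 9 5 4) = [0, 6, 2, 3, 1, 4, 9, 7, 8, 5]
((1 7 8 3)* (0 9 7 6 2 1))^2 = [7, 2, 6, 9, 4, 5, 1, 3, 0, 8] = (0 7 3 9 8)(1 2 6)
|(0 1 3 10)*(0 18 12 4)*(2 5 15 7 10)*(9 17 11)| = |(0 1 3 2 5 15 7 10 18 12 4)(9 17 11)| = 33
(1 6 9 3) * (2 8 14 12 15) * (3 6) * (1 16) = (1 3 16)(2 8 14 12 15)(6 9) = [0, 3, 8, 16, 4, 5, 9, 7, 14, 6, 10, 11, 15, 13, 12, 2, 1]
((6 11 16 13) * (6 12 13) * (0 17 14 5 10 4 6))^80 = [16, 1, 2, 3, 10, 14, 4, 7, 8, 9, 5, 6, 12, 13, 17, 15, 11, 0] = (0 16 11 6 4 10 5 14 17)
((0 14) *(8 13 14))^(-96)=(14)=[0, 1, 2, 3, 4, 5, 6, 7, 8, 9, 10, 11, 12, 13, 14]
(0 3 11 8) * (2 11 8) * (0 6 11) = (0 3 8 6 11 2) = [3, 1, 0, 8, 4, 5, 11, 7, 6, 9, 10, 2]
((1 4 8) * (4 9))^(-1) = (1 8 4 9) = [0, 8, 2, 3, 9, 5, 6, 7, 4, 1]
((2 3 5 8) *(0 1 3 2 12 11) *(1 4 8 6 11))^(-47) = (0 6 3 12 4 11 5 1 8) = [6, 8, 2, 12, 11, 1, 3, 7, 0, 9, 10, 5, 4]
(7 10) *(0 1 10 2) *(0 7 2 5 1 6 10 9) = (0 6 10 2 7 5 1 9) = [6, 9, 7, 3, 4, 1, 10, 5, 8, 0, 2]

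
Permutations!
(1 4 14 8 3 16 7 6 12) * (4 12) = [0, 12, 2, 16, 14, 5, 4, 6, 3, 9, 10, 11, 1, 13, 8, 15, 7] = (1 12)(3 16 7 6 4 14 8)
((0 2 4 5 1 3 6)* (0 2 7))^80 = [0, 6, 5, 2, 1, 3, 4, 7] = (7)(1 6 4)(2 5 3)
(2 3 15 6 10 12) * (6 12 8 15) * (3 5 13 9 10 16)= [0, 1, 5, 6, 4, 13, 16, 7, 15, 10, 8, 11, 2, 9, 14, 12, 3]= (2 5 13 9 10 8 15 12)(3 6 16)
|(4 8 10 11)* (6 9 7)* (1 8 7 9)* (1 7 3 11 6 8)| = |(3 11 4)(6 7 8 10)| = 12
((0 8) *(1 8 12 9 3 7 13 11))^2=(0 9 7 11 8 12 3 13 1)=[9, 0, 2, 13, 4, 5, 6, 11, 12, 7, 10, 8, 3, 1]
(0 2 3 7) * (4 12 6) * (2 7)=(0 7)(2 3)(4 12 6)=[7, 1, 3, 2, 12, 5, 4, 0, 8, 9, 10, 11, 6]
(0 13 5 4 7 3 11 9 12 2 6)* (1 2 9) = (0 13 5 4 7 3 11 1 2 6)(9 12) = [13, 2, 6, 11, 7, 4, 0, 3, 8, 12, 10, 1, 9, 5]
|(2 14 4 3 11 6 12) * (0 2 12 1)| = 8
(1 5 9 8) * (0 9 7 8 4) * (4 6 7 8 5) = [9, 4, 2, 3, 0, 8, 7, 5, 1, 6] = (0 9 6 7 5 8 1 4)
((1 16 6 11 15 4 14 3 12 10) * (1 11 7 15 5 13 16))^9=(3 15 16 11)(4 6 5 12)(7 13 10 14)=[0, 1, 2, 15, 6, 12, 5, 13, 8, 9, 14, 3, 4, 10, 7, 16, 11]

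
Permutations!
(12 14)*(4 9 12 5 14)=(4 9 12)(5 14)=[0, 1, 2, 3, 9, 14, 6, 7, 8, 12, 10, 11, 4, 13, 5]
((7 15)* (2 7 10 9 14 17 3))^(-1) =(2 3 17 14 9 10 15 7) =[0, 1, 3, 17, 4, 5, 6, 2, 8, 10, 15, 11, 12, 13, 9, 7, 16, 14]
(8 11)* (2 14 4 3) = (2 14 4 3)(8 11) = [0, 1, 14, 2, 3, 5, 6, 7, 11, 9, 10, 8, 12, 13, 4]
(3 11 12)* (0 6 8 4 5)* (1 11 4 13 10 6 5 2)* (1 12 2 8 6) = [5, 11, 12, 4, 8, 0, 6, 7, 13, 9, 1, 2, 3, 10] = (0 5)(1 11 2 12 3 4 8 13 10)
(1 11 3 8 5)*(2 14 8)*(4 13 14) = [0, 11, 4, 2, 13, 1, 6, 7, 5, 9, 10, 3, 12, 14, 8] = (1 11 3 2 4 13 14 8 5)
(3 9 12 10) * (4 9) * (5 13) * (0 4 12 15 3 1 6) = [4, 6, 2, 12, 9, 13, 0, 7, 8, 15, 1, 11, 10, 5, 14, 3] = (0 4 9 15 3 12 10 1 6)(5 13)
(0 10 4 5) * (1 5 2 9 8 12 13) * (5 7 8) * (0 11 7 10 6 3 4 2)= (0 6 3 4)(1 10 2 9 5 11 7 8 12 13)= [6, 10, 9, 4, 0, 11, 3, 8, 12, 5, 2, 7, 13, 1]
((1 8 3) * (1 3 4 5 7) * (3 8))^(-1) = [0, 7, 2, 1, 8, 4, 6, 5, 3] = (1 7 5 4 8 3)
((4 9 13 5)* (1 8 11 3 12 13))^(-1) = (1 9 4 5 13 12 3 11 8) = [0, 9, 2, 11, 5, 13, 6, 7, 1, 4, 10, 8, 3, 12]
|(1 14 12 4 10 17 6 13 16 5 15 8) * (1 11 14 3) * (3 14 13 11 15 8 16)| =|(1 14 12 4 10 17 6 11 13 3)(5 8 15 16)| =20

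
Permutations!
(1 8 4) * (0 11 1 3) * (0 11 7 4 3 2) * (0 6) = [7, 8, 6, 11, 2, 5, 0, 4, 3, 9, 10, 1] = (0 7 4 2 6)(1 8 3 11)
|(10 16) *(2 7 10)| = 4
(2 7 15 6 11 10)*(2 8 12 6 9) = [0, 1, 7, 3, 4, 5, 11, 15, 12, 2, 8, 10, 6, 13, 14, 9] = (2 7 15 9)(6 11 10 8 12)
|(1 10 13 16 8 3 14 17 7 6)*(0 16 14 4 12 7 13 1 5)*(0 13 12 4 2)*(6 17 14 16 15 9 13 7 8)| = |(0 15 9 13 16 6 5 7 17 12 8 3 2)(1 10)| = 26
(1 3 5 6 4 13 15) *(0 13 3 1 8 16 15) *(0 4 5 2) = (0 13 4 3 2)(5 6)(8 16 15) = [13, 1, 0, 2, 3, 6, 5, 7, 16, 9, 10, 11, 12, 4, 14, 8, 15]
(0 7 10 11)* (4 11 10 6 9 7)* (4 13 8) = (0 13 8 4 11)(6 9 7) = [13, 1, 2, 3, 11, 5, 9, 6, 4, 7, 10, 0, 12, 8]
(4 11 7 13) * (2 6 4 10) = (2 6 4 11 7 13 10) = [0, 1, 6, 3, 11, 5, 4, 13, 8, 9, 2, 7, 12, 10]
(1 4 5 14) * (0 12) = [12, 4, 2, 3, 5, 14, 6, 7, 8, 9, 10, 11, 0, 13, 1] = (0 12)(1 4 5 14)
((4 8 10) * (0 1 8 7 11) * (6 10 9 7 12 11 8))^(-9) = (0 12 10 1 11 4 6) = [12, 11, 2, 3, 6, 5, 0, 7, 8, 9, 1, 4, 10]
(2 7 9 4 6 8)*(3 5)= (2 7 9 4 6 8)(3 5)= [0, 1, 7, 5, 6, 3, 8, 9, 2, 4]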